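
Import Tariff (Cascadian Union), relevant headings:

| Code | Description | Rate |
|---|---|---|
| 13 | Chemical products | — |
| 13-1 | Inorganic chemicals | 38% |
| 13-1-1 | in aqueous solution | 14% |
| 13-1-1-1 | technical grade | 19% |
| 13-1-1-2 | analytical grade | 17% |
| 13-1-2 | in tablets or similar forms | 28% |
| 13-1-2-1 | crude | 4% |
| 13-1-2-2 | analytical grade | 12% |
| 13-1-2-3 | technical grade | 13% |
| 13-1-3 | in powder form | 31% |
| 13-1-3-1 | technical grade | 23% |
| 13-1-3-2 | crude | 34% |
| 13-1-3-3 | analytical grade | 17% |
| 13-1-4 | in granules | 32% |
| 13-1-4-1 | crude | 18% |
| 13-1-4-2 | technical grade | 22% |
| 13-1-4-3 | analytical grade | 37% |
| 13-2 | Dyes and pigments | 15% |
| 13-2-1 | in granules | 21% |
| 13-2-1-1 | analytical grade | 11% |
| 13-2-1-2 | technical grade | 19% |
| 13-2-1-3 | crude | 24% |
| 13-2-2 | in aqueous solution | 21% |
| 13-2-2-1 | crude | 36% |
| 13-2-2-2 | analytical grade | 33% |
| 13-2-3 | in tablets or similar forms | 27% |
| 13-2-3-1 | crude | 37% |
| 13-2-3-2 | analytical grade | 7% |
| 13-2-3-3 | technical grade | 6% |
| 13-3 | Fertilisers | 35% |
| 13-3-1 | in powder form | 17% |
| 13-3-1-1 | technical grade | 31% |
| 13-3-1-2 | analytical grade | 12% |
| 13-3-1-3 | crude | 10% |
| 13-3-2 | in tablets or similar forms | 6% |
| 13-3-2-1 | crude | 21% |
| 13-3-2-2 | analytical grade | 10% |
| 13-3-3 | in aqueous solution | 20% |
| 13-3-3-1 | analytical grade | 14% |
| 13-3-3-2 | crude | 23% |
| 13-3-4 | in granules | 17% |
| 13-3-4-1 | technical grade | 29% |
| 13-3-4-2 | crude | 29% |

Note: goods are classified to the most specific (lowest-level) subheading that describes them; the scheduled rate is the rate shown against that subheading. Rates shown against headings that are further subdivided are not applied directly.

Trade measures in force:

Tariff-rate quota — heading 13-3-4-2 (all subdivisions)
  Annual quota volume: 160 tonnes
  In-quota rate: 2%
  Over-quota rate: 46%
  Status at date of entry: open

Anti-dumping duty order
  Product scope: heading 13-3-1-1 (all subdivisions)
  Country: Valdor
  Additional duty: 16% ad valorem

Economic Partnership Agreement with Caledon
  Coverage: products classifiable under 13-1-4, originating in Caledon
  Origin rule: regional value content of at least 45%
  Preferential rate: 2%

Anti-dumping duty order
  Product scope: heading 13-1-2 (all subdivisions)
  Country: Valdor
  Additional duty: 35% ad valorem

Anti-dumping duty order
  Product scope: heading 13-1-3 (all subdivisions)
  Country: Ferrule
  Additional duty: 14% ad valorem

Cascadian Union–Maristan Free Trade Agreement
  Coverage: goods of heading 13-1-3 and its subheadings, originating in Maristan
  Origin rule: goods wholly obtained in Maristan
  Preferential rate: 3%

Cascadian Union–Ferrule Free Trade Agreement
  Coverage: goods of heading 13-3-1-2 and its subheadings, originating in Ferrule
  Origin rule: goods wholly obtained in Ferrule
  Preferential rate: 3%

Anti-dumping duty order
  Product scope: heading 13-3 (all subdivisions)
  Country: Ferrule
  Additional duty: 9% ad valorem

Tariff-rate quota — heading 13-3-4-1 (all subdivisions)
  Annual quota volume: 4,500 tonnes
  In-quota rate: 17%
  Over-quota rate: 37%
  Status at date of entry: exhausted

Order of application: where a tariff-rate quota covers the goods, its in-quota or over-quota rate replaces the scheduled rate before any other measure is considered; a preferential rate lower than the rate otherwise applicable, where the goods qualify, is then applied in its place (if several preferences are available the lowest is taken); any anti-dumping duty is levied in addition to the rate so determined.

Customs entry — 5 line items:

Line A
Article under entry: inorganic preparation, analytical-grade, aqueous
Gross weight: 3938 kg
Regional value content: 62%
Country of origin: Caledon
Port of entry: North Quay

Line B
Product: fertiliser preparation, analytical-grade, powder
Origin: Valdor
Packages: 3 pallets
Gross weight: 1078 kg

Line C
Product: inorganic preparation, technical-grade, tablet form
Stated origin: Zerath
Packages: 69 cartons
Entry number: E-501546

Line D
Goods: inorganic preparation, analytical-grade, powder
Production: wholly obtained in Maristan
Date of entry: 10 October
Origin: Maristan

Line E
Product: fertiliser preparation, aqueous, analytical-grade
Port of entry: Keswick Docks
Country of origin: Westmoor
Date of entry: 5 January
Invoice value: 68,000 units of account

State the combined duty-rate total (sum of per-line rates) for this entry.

Line A: inorganic → 13-1; aqueous → 13-1-1; analytical-grade → 13-1-1-2. Scheduled 17%. Caledon agreement on 13-1-4: 13-1-1-2 not covered. → 17%.
Line B: fertiliser → 13-3; powder → 13-3-1; analytical-grade → 13-3-1-2. Scheduled 12%. No special measure applies. → 12%.
Line C: inorganic → 13-1; tablet form → 13-1-2; technical-grade → 13-1-2-3. Scheduled 13%. No special measure applies. → 13%.
Line D: inorganic → 13-1; powder → 13-1-3; analytical-grade → 13-1-3-3. Scheduled 17%. Maristan agreement on 13-1-3: wholly obtained → 3% available; preferential 3%. → 3%.
Line E: fertiliser → 13-3; aqueous → 13-3-3; analytical-grade → 13-3-3-1. Scheduled 14%. No special measure applies. → 14%.
Sum: 17% + 12% + 13% + 3% + 14% = 59%.

59%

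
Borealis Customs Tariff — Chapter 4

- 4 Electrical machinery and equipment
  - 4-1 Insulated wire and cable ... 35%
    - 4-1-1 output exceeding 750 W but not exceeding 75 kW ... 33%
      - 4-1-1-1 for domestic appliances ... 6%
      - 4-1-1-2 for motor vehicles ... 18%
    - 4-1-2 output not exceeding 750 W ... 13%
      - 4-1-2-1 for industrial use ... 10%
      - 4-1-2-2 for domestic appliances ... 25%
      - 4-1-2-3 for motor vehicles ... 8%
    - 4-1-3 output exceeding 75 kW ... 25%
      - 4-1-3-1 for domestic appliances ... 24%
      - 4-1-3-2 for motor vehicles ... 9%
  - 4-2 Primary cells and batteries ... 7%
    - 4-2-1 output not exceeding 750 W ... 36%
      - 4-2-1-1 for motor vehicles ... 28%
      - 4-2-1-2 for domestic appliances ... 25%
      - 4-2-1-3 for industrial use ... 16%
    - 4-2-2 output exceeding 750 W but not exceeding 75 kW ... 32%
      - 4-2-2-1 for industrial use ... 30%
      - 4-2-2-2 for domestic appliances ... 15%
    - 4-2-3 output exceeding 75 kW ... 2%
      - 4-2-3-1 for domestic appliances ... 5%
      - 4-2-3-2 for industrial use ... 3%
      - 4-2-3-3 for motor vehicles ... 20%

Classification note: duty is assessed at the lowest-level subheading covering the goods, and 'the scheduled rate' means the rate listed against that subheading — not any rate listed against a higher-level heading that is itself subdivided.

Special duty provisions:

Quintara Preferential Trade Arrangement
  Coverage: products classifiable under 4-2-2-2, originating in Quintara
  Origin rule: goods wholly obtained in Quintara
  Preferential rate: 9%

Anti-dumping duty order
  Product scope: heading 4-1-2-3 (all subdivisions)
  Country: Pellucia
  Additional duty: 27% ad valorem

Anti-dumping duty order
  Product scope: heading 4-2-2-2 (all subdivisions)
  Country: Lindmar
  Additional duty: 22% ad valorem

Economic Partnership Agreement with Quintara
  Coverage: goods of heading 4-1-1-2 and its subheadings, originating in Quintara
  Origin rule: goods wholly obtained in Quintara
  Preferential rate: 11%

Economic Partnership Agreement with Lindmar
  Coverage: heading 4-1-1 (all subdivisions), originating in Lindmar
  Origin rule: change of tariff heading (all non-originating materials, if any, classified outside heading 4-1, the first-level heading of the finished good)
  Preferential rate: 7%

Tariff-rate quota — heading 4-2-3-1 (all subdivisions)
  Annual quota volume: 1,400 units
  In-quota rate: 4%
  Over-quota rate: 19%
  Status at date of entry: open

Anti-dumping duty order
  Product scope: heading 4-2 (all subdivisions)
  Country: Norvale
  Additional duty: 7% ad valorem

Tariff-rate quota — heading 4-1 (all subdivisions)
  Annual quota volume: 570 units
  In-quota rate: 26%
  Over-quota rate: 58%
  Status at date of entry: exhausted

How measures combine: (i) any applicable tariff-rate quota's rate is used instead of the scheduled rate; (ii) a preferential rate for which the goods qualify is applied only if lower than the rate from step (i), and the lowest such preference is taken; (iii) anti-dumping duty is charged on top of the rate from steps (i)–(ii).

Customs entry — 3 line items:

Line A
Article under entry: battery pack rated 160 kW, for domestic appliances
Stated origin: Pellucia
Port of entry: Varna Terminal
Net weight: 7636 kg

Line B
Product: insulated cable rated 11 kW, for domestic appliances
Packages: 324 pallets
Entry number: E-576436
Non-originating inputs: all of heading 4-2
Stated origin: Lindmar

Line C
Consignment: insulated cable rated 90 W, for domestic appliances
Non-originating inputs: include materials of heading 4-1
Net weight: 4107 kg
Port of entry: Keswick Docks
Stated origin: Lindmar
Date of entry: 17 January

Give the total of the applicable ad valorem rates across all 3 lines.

69%

Line A: battery pack → 4-2; rated 160 kW → 4-2-3; for domestic appliances → 4-2-3-1. Scheduled 5%. quota on 4-2-3-1 open → in-quota 4%. → 4%.
Line B: insulated cable → 4-1; rated 11 kW → 4-1-1; for domestic appliances → 4-1-1-1. Scheduled 6%. quota on 4-1 exhausted → over-quota 58%; Lindmar agreement on 4-1-1: CTH met → 7% available; preferential 7%. → 7%.
Line C: insulated cable → 4-1; rated 90 W → 4-1-2; for domestic appliances → 4-1-2-2. Scheduled 25%. quota on 4-1 exhausted → over-quota 58%; Lindmar agreement on 4-1-1: 4-1-2-2 not covered. → 58%.
Sum: 4% + 7% + 58% = 69%.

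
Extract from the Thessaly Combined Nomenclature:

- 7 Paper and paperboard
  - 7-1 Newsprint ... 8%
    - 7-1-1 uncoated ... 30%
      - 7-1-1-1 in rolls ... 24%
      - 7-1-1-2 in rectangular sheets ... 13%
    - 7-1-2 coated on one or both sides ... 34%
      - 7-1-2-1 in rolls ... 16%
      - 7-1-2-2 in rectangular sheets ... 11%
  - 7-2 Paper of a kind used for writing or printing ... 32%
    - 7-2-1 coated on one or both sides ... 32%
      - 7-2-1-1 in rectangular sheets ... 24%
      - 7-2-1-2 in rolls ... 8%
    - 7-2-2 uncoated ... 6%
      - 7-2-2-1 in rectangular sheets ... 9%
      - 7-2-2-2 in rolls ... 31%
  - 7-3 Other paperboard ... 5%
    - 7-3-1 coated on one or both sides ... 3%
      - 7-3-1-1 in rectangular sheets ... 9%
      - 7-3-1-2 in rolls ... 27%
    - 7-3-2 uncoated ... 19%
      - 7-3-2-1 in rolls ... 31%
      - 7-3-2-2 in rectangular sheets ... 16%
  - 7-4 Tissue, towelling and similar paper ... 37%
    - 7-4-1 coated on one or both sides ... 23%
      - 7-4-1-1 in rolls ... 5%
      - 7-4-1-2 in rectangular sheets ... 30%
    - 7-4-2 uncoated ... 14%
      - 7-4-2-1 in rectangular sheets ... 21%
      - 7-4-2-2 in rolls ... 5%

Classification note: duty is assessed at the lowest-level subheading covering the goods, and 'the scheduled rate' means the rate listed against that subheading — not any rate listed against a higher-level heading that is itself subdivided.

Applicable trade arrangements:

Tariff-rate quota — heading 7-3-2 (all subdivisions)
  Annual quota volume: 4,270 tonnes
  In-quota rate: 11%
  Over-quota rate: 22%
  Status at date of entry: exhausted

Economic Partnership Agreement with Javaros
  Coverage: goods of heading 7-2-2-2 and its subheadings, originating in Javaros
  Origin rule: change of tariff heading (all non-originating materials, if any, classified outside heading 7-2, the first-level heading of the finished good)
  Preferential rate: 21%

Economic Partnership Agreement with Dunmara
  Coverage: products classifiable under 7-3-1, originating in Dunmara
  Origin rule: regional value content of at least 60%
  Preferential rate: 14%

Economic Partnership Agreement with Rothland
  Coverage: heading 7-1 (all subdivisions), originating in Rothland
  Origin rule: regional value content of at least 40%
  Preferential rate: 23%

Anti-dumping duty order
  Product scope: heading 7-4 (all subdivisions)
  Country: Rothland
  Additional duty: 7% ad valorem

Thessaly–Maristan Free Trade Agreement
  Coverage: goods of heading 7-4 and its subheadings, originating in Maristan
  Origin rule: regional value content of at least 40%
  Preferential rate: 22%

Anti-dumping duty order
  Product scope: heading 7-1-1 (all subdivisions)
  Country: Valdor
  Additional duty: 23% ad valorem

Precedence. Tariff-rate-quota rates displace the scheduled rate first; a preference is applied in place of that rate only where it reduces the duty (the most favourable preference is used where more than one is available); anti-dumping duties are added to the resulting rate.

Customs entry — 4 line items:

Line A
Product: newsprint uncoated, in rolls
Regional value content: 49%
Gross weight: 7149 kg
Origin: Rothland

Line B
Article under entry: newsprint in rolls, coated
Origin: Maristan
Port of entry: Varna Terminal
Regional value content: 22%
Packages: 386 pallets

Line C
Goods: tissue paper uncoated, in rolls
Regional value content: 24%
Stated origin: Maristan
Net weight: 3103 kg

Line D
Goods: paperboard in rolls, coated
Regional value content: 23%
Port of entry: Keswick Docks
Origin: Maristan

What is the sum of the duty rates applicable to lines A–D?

71%

Line A: newsprint → 7-1; uncoated → 7-1-1; in rolls → 7-1-1-1. Scheduled 24%. Rothland agreement on 7-1: RVC ≥ 40% → 23% available; preferential 23%. → 23%.
Line B: newsprint → 7-1; coated → 7-1-2; in rolls → 7-1-2-1. Scheduled 16%. Maristan agreement on 7-4: 7-1-2-1 not covered. → 16%.
Line C: tissue paper → 7-4; uncoated → 7-4-2; in rolls → 7-4-2-2. Scheduled 5%. Maristan agreement on 7-4: RVC < 40%. → 5%.
Line D: paperboard → 7-3; coated → 7-3-1; in rolls → 7-3-1-2. Scheduled 27%. Maristan agreement on 7-4: 7-3-1-2 not covered. → 27%.
Sum: 23% + 16% + 5% + 27% = 71%.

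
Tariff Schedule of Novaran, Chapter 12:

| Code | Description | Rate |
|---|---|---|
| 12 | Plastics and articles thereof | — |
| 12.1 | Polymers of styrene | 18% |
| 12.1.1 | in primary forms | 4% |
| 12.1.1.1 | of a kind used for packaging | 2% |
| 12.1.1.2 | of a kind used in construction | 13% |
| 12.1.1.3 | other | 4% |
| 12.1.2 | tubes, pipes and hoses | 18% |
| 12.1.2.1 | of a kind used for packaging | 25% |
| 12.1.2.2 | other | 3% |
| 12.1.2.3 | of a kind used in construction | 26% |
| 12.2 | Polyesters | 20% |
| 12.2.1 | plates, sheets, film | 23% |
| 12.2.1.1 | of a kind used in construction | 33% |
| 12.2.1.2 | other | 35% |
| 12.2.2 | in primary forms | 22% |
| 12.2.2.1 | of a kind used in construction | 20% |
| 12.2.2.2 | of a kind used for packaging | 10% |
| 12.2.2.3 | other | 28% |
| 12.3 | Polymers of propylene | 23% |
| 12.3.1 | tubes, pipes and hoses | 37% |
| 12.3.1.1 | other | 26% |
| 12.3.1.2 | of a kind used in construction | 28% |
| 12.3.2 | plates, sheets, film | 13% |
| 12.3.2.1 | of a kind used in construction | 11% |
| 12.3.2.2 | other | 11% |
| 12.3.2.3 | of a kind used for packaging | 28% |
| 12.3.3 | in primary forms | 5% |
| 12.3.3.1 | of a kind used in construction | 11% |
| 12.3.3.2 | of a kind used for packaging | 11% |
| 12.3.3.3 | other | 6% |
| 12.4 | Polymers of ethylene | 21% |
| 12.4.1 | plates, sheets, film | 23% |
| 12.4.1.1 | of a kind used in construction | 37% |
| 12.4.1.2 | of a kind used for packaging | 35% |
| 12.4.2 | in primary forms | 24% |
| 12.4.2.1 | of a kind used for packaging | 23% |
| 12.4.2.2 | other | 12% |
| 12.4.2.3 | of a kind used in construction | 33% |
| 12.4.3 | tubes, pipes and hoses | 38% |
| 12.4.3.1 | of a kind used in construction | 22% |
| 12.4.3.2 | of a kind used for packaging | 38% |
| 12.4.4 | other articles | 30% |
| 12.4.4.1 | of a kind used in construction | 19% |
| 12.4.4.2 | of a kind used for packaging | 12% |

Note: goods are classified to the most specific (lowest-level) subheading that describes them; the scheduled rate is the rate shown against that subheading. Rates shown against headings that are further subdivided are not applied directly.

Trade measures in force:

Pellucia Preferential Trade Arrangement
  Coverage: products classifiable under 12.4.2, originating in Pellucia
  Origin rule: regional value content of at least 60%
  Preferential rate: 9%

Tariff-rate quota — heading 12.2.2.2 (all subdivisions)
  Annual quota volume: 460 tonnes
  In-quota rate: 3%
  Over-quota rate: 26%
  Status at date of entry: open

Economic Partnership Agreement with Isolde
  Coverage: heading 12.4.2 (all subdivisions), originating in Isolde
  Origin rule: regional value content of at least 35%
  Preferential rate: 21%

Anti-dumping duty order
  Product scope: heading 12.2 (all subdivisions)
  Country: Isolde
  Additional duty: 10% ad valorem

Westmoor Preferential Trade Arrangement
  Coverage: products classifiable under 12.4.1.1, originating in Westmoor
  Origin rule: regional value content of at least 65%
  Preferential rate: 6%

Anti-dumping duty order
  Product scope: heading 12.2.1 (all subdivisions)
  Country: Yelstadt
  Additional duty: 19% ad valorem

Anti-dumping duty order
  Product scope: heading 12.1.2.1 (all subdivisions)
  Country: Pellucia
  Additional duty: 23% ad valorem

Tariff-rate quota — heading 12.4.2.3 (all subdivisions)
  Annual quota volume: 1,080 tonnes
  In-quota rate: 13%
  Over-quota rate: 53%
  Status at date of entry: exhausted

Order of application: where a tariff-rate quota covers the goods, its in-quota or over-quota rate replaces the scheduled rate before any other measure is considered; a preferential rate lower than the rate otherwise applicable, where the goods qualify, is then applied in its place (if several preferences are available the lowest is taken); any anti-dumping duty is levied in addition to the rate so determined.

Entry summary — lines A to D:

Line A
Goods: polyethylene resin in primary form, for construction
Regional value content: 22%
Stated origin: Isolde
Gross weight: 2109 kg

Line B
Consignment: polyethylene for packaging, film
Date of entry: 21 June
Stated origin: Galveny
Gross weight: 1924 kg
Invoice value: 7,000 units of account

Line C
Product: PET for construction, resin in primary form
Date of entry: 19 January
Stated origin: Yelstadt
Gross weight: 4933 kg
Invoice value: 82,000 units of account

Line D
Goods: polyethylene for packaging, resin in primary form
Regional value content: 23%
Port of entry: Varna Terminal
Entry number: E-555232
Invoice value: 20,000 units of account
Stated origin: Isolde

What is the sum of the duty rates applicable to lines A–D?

131%

Line A: polyethylene → 12.4; resin in primary form → 12.4.2; for construction → 12.4.2.3. Scheduled 33%. quota on 12.4.2.3 exhausted → over-quota 53%; Isolde agreement on 12.4.2: RVC < 35%. → 53%.
Line B: polyethylene → 12.4; film → 12.4.1; for packaging → 12.4.1.2. Scheduled 35%. No special measure applies. → 35%.
Line C: PET → 12.2; resin in primary form → 12.2.2; for construction → 12.2.2.1. Scheduled 20%. No special measure applies. → 20%.
Line D: polyethylene → 12.4; resin in primary form → 12.4.2; for packaging → 12.4.2.1. Scheduled 23%. Isolde agreement on 12.4.2: RVC < 35%. → 23%.
Sum: 53% + 35% + 20% + 23% = 131%.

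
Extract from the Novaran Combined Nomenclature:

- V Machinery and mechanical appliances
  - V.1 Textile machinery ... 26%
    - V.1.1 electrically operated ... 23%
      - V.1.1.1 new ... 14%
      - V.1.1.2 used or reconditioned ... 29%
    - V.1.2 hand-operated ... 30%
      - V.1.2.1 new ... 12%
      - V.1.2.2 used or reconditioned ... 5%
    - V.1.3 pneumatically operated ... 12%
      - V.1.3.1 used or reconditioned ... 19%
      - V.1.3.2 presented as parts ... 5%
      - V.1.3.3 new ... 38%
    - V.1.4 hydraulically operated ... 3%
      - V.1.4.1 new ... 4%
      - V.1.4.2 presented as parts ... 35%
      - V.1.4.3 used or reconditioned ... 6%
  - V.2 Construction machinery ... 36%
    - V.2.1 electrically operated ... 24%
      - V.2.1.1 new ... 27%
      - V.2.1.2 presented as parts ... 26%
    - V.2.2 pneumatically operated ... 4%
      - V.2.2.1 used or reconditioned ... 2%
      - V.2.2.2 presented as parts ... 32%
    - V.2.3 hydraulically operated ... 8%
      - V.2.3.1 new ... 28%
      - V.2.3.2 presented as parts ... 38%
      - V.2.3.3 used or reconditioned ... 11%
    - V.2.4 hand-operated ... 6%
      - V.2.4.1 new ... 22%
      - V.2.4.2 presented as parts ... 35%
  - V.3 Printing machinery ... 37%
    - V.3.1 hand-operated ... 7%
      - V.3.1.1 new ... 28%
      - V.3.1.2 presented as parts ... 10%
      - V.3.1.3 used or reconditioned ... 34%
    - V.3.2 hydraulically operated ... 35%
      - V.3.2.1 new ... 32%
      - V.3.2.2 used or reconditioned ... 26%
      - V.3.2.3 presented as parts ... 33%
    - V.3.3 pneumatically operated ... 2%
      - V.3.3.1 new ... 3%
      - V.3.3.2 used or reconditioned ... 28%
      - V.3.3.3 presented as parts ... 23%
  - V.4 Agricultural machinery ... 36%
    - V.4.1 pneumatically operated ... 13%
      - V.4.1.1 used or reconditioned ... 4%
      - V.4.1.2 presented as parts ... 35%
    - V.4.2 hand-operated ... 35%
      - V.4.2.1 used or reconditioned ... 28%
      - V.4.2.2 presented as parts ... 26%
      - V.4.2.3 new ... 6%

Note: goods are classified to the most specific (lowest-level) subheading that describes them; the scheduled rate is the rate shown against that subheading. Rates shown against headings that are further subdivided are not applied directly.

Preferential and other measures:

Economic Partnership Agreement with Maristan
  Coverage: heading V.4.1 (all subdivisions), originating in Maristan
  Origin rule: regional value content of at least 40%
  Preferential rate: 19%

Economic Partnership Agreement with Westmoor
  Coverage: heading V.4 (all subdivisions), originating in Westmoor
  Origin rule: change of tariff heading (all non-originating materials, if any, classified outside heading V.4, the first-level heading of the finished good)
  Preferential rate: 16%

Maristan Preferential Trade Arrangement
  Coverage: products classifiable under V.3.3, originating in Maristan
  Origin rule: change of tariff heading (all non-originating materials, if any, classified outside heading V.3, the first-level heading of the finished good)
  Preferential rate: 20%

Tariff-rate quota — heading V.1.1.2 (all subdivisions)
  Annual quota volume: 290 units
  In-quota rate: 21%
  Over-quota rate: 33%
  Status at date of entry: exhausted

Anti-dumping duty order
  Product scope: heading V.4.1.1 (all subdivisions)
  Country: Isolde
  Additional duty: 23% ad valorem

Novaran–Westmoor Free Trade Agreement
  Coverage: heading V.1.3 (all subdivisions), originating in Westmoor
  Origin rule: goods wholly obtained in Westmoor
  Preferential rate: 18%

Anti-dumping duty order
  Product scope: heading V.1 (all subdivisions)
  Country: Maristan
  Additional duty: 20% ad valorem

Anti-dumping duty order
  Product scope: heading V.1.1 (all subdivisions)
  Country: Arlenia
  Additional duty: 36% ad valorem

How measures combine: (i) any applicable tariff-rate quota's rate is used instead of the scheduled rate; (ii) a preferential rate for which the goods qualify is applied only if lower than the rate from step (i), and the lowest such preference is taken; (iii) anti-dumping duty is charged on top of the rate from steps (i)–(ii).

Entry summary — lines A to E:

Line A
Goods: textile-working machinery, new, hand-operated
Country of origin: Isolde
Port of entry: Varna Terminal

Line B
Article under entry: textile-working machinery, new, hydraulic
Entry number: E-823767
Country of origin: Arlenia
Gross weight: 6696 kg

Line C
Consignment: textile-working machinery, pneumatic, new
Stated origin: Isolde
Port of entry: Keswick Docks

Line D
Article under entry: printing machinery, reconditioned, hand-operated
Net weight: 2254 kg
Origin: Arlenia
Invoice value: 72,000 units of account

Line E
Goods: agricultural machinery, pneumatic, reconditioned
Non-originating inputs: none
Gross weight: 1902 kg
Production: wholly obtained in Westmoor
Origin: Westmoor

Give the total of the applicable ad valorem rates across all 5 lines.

Line A: textile-working → V.1; hand-operated → V.1.2; new → V.1.2.1. Scheduled 12%. No special measure applies. → 12%.
Line B: textile-working → V.1; hydraulic → V.1.4; new → V.1.4.1. Scheduled 4%. No special measure applies. → 4%.
Line C: textile-working → V.1; pneumatic → V.1.3; new → V.1.3.3. Scheduled 38%. No special measure applies. → 38%.
Line D: printing → V.3; hand-operated → V.3.1; reconditioned → V.3.1.3. Scheduled 34%. No special measure applies. → 34%.
Line E: agricultural → V.4; pneumatic → V.4.1; reconditioned → V.4.1.1. Scheduled 4%. Westmoor agreement on V.4: CTH met → 16% available; Westmoor agreement on V.1.3: V.4.1.1 not covered; preference 16% not lower than 4% → no reduction. → 4%.
Sum: 12% + 4% + 38% + 34% + 4% = 92%.

92%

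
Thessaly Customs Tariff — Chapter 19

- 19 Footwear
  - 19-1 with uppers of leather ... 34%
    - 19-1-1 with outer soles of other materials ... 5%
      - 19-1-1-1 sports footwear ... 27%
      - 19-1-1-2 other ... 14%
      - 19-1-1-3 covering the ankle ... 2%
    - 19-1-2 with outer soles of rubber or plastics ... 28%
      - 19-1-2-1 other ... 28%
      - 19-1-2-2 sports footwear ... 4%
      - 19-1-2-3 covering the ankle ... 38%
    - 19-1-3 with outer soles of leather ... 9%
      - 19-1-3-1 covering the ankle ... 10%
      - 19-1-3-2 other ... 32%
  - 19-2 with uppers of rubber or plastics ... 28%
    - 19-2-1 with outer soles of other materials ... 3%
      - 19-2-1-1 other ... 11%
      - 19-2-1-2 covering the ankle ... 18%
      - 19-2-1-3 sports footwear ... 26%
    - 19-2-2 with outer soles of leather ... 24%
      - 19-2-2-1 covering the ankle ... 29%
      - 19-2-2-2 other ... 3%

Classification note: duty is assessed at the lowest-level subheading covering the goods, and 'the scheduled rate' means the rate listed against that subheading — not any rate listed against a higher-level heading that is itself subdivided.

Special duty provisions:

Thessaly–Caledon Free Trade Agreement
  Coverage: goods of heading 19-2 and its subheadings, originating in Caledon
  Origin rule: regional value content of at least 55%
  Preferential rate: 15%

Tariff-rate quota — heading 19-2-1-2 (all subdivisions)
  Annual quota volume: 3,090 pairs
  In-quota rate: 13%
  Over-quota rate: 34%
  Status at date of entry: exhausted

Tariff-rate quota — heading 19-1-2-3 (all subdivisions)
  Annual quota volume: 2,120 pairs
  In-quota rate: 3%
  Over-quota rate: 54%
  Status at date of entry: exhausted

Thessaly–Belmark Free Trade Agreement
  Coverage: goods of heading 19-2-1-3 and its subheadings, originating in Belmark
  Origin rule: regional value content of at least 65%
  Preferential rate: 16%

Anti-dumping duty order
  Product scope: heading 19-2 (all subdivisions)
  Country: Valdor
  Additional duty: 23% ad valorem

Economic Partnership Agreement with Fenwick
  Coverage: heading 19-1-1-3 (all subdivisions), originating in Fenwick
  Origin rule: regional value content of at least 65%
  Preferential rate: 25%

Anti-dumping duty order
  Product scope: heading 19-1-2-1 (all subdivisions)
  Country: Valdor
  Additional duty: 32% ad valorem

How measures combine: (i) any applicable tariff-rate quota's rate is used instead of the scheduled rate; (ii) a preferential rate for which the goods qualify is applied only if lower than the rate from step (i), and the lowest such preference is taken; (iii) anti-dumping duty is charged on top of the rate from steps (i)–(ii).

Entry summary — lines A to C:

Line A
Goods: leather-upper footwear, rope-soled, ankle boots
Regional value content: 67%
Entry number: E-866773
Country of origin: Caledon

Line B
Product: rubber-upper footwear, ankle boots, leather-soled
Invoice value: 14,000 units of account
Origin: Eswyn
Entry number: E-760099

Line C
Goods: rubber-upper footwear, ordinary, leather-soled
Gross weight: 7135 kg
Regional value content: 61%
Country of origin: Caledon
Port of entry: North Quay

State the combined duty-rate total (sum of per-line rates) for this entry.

Line A: leather-upper → 19-1; rope-soled → 19-1-1; ankle boots → 19-1-1-3. Scheduled 2%. Caledon agreement on 19-2: 19-1-1-3 not covered. → 2%.
Line B: rubber-upper → 19-2; leather-soled → 19-2-2; ankle boots → 19-2-2-1. Scheduled 29%. No special measure applies. → 29%.
Line C: rubber-upper → 19-2; leather-soled → 19-2-2; ordinary → 19-2-2-2. Scheduled 3%. Caledon agreement on 19-2: RVC ≥ 55% → 15% available; preference 15% not lower than 3% → no reduction. → 3%.
Sum: 2% + 29% + 3% = 34%.

34%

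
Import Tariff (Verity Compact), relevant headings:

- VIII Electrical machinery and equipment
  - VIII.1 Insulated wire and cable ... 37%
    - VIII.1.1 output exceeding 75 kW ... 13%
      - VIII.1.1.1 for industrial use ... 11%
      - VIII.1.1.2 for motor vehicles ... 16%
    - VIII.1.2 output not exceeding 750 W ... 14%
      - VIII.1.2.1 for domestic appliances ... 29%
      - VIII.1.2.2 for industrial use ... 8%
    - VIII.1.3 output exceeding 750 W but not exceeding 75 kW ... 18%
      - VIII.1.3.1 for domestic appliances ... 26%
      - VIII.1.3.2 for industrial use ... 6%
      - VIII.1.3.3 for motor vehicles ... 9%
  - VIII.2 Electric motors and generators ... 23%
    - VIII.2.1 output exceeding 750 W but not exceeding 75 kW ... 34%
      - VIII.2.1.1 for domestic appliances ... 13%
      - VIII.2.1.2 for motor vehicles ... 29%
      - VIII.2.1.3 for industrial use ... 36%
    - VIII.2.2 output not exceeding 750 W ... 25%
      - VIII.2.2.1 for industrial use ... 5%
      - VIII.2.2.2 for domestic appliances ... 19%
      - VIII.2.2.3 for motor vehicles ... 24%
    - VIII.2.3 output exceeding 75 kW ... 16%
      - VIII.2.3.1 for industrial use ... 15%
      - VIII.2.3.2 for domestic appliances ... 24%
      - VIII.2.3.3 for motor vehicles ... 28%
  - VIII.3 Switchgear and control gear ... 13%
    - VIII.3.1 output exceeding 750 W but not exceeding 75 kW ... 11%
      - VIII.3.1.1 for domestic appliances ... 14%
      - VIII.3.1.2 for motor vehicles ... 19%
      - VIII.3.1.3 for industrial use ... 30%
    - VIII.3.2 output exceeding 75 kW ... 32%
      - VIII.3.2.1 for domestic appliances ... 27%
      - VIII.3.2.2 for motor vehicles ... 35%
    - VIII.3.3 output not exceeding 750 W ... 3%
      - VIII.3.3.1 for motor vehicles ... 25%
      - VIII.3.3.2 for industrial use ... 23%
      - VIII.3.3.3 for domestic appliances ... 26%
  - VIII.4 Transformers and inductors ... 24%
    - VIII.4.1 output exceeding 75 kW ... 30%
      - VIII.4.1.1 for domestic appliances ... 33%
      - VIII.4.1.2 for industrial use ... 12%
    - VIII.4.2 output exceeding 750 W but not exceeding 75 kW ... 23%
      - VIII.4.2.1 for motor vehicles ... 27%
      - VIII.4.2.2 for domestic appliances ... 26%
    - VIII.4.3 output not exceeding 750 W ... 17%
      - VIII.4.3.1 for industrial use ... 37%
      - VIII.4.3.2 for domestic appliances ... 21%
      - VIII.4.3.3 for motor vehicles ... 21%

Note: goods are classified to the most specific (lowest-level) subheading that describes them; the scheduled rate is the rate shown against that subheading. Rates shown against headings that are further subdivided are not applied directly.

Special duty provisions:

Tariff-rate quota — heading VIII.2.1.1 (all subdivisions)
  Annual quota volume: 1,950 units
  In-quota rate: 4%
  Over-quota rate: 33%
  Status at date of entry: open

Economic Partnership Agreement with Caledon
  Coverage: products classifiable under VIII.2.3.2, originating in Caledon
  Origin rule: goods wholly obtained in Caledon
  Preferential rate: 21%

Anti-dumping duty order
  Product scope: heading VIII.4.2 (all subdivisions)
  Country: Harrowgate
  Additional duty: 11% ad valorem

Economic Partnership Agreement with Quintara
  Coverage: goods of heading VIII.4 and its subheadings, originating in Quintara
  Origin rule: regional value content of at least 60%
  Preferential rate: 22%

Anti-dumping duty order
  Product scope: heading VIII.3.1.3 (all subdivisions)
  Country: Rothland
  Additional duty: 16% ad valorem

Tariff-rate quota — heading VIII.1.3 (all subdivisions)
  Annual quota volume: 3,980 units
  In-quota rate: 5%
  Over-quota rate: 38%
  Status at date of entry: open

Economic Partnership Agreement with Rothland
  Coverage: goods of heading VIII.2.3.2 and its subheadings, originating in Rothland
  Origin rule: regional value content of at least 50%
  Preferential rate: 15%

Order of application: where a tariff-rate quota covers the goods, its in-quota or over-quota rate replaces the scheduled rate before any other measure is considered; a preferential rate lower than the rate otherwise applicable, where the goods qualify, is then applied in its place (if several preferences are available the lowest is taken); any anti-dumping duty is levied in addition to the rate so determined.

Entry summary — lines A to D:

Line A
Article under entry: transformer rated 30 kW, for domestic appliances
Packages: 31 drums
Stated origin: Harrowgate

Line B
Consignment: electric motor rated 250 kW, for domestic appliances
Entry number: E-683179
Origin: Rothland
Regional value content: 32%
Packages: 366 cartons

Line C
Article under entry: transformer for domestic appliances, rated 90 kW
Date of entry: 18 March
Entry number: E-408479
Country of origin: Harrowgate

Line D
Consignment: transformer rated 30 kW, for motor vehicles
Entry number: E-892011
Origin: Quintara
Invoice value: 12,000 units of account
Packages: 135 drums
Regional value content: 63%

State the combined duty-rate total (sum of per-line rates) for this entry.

Line A: transformer → VIII.4; rated 30 kW → VIII.4.2; for domestic appliances → VIII.4.2.2. Scheduled 26%. anti-dumping (Harrowgate, VIII.4.2): +11%; total 26% + 11% = 37%. → 37%.
Line B: electric motor → VIII.2; rated 250 kW → VIII.2.3; for domestic appliances → VIII.2.3.2. Scheduled 24%. Rothland agreement on VIII.2.3.2: RVC < 50%. → 24%.
Line C: transformer → VIII.4; rated 90 kW → VIII.4.1; for domestic appliances → VIII.4.1.1. Scheduled 33%. No special measure applies. → 33%.
Line D: transformer → VIII.4; rated 30 kW → VIII.4.2; for motor vehicles → VIII.4.2.1. Scheduled 27%. Quintara agreement on VIII.4: RVC ≥ 60% → 22% available; preferential 22%. → 22%.
Sum: 37% + 24% + 33% + 22% = 116%.

116%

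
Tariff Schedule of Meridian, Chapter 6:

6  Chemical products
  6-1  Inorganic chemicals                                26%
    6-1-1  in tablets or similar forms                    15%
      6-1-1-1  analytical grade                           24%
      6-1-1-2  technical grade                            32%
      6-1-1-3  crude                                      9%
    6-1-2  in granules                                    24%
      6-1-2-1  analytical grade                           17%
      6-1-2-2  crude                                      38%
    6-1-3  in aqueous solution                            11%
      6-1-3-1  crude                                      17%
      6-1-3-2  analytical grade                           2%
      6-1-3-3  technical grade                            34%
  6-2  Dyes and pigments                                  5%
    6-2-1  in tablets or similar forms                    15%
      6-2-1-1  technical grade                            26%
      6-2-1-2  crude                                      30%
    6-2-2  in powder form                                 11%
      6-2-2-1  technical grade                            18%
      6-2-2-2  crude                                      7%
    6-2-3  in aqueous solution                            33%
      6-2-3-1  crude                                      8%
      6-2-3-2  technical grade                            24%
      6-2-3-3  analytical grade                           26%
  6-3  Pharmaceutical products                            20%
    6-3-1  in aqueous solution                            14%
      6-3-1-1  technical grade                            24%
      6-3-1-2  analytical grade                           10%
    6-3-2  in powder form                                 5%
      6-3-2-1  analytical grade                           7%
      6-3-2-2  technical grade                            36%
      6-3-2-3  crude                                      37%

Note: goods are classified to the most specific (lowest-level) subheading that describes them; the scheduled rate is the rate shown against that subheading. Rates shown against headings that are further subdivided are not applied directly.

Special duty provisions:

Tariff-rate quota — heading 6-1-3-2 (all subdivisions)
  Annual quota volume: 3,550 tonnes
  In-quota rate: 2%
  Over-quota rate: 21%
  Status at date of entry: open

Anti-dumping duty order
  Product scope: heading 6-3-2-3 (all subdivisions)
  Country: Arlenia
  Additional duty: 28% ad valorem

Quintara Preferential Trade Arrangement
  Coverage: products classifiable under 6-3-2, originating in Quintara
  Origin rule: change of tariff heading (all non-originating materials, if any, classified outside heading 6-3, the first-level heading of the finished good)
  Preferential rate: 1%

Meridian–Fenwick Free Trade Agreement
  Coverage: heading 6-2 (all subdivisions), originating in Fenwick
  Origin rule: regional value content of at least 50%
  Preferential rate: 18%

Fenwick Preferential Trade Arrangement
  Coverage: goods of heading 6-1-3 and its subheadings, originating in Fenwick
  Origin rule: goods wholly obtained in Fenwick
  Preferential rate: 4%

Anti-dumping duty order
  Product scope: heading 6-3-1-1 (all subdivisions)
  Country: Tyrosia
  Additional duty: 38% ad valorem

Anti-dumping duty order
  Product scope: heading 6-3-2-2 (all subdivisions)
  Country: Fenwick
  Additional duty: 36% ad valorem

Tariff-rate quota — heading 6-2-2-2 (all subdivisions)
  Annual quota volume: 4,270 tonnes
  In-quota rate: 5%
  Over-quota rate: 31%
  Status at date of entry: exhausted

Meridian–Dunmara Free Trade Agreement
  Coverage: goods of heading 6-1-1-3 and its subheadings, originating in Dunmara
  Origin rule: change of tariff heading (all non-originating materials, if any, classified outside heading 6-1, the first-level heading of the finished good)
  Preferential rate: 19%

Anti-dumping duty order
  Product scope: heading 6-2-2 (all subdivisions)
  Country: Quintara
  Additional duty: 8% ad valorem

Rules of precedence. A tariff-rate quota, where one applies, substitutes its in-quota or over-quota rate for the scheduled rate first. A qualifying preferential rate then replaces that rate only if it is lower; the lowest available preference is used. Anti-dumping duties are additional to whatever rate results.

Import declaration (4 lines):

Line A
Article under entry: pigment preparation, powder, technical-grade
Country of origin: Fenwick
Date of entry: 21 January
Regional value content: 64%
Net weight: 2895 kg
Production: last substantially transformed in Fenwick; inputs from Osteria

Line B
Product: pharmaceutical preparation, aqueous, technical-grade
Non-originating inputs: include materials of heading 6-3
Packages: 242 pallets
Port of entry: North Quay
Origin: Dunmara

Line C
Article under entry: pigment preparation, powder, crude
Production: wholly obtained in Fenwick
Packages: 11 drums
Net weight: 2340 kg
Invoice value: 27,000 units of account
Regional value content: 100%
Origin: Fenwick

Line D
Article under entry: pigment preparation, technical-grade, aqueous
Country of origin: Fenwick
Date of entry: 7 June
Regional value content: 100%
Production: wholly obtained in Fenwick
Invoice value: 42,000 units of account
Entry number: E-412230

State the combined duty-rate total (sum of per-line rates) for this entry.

Line A: pigment → 6-2; powder → 6-2-2; technical-grade → 6-2-2-1. Scheduled 18%. Fenwick agreement on 6-2: RVC ≥ 50% → 18% available; Fenwick agreement on 6-1-3: 6-2-2-1 not covered; preference 18% not lower than 18% → no reduction. → 18%.
Line B: pharmaceutical → 6-3; aqueous → 6-3-1; technical-grade → 6-3-1-1. Scheduled 24%. Dunmara agreement on 6-1-1-3: 6-3-1-1 not covered. → 24%.
Line C: pigment → 6-2; powder → 6-2-2; crude → 6-2-2-2. Scheduled 7%. quota on 6-2-2-2 exhausted → over-quota 31%; Fenwick agreement on 6-2: RVC ≥ 50% → 18% available; Fenwick agreement on 6-1-3: 6-2-2-2 not covered; preferential 18%. → 18%.
Line D: pigment → 6-2; aqueous → 6-2-3; technical-grade → 6-2-3-2. Scheduled 24%. Fenwick agreement on 6-2: RVC ≥ 50% → 18% available; Fenwick agreement on 6-1-3: 6-2-3-2 not covered; preferential 18%. → 18%.
Sum: 18% + 24% + 18% + 18% = 78%.

78%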